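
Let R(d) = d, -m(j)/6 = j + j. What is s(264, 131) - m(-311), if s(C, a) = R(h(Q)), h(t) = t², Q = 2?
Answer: -3728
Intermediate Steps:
m(j) = -12*j (m(j) = -6*(j + j) = -12*j)
s(C, a) = 4 (s(C, a) = 2² = 4)
s(264, 131) - m(-311) = 4 - (-12)*(-311) = 4 - 1*3732 = 4 - 3732 = -3728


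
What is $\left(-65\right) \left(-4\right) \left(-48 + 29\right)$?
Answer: $-4940$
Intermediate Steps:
$\left(-65\right) \left(-4\right) \left(-48 + 29\right) = 260 \left(-19\right) = -4940$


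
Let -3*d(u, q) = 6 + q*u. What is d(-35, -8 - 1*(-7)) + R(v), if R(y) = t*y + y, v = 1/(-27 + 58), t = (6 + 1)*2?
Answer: -1226/93 ≈ -13.183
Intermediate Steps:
t = 14 (t = 7*2 = 14)
v = 1/31 ≈ 0.032258
d(u, q) = -2 - q*u/3 (d(u, q) = -(6 + q*u)/3 = -2 - q*u/3)
R(y) = 15*y (R(y) = 14*y + y = 15*y)
d(-35, -8 - 1*(-7)) + R(v) = (-2 - ⅓*(-8 - 1*(-7))*(-35)) + 15*(1/31) = (-2 - ⅓*(-8 + 7)*(-35)) + 15/31 = (-2 - ⅓*(-1)*(-35)) + 15/31 = (-2 - 35/3) + 15/31 = -41/3 + 15/31 = -1226/93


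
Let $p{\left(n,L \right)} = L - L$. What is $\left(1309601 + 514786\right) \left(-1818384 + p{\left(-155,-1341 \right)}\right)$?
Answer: $-3317436130608$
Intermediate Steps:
$p{\left(n,L \right)} = 0$
$\left(1309601 + 514786\right) \left(-1818384 + p{\left(-155,-1341 \right)}\right) = \left(1309601 + 514786\right) \left(-1818384 + 0\right) = 1824387 \left(-1818384\right) = -3317436130608$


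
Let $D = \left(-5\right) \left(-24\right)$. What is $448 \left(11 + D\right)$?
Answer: $58688$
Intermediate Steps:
$D = 120$
$448 \left(11 + D\right) = 448 \left(11 + 120\right) = 448 \cdot 131 = 58688$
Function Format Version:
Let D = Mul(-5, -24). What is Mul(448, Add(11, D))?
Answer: 58688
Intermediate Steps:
D = 120
Mul(448, Add(11, D)) = Mul(448, Add(11, 120)) = Mul(448, 131) = 58688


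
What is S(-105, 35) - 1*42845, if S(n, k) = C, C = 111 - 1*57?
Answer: -42791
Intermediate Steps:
C = 54 (C = 111 - 57 = 54)
S(n, k) = 54
S(-105, 35) - 1*42845 = 54 - 1*42845 = 54 - 42845 = -42791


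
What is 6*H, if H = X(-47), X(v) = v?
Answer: -282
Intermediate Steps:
H = -47
6*H = 6*(-47) = -282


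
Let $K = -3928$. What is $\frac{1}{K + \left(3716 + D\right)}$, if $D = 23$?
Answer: $- \frac{1}{189} \approx -0.005291$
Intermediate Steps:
$\frac{1}{K + \left(3716 + D\right)} = \frac{1}{-3928 + \left(3716 + 23\right)} = \frac{1}{-3928 + 3739} = \frac{1}{-189} = - \frac{1}{189}$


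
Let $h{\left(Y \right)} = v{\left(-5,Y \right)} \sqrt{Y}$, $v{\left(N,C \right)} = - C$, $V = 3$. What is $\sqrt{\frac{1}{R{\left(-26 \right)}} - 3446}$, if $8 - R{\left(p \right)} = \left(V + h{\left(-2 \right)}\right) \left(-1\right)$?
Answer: $\sqrt{\frac{-37905 - 6892 i \sqrt{2}}{11 + 2 i \sqrt{2}}} \approx 0.0002 - 58.702 i$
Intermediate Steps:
$h{\left(Y \right)} = - Y^{\frac{3}{2}}$ ($h{\left(Y \right)} = - Y \sqrt{Y} = - Y^{\frac{3}{2}}$)
$R{\left(p \right)} = 11 + 2 i \sqrt{2}$ ($R{\left(p \right)} = 8 - \left(3 - \left(-2\right)^{\frac{3}{2}}\right) \left(-1\right) = 8 - \left(3 - - 2 i \sqrt{2}\right) \left(-1\right) = 8 - \left(3 + 2 i \sqrt{2}\right) \left(-1\right) = 8 - \left(-3 - 2 i \sqrt{2}\right) = 8 + \left(3 + 2 i \sqrt{2}\right) = 11 + 2 i \sqrt{2}$)
$\sqrt{\frac{1}{R{\left(-26 \right)}} - 3446} = \sqrt{\frac{1}{11 + 2 i \sqrt{2}} - 3446} = \sqrt{-3446 + \frac{1}{11 + 2 i \sqrt{2}}}$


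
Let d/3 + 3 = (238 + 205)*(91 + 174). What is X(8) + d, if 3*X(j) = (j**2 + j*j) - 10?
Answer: 1056646/3 ≈ 3.5222e+5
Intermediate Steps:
d = 352176 (d = -9 + 3*((238 + 205)*(91 + 174)) = -9 + 3*(443*265) = -9 + 3*117395 = -9 + 352185 = 352176)
X(j) = -10/3 + 2*j**2/3 (X(j) = ((j**2 + j*j) - 10)/3 = ((j**2 + j**2) - 10)/3 = (2*j**2 - 10)/3 = (-10 + 2*j**2)/3 = -10/3 + 2*j**2/3)
X(8) + d = (-10/3 + (2/3)*8**2) + 352176 = (-10/3 + (2/3)*64) + 352176 = (-10/3 + 128/3) + 352176 = 118/3 + 352176 = 1056646/3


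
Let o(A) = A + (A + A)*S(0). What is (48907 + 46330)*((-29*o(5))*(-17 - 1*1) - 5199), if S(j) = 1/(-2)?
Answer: -495137163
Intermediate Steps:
S(j) = -½
o(A) = 0 (o(A) = A + (A + A)*(-½) = A + (2*A)*(-½) = A - A = 0)
(48907 + 46330)*((-29*o(5))*(-17 - 1*1) - 5199) = (48907 + 46330)*((-29*0)*(-17 - 1*1) - 5199) = 95237*(0*(-17 - 1) - 5199) = 95237*(0*(-18) - 5199) = 95237*(0 - 5199) = 95237*(-5199) = -495137163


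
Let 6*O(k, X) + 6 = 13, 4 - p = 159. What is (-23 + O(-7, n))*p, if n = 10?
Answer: 20305/6 ≈ 3384.2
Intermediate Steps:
p = -155 (p = 4 - 1*159 = 4 - 159 = -155)
O(k, X) = 7/6 (O(k, X) = -1 + (⅙)*13 = -1 + 13/6 = 7/6)
(-23 + O(-7, n))*p = (-23 + 7/6)*(-155) = -131/6*(-155) = 20305/6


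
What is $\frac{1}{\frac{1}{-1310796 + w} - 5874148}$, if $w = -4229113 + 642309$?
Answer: $- \frac{4897600}{28769227244801} \approx -1.7024 \cdot 10^{-7}$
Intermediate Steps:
$w = -3586804$
$\frac{1}{\frac{1}{-1310796 + w} - 5874148} = \frac{1}{\frac{1}{-1310796 - 3586804} - 5874148} = \frac{1}{\frac{1}{-4897600} - 5874148} = \frac{1}{- \frac{1}{4897600} - 5874148} = \frac{1}{- \frac{28769227244801}{4897600}} = - \frac{4897600}{28769227244801}$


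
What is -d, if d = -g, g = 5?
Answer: 5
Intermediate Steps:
d = -5 ≈ -5.0000
-d = -1*(-5) = 5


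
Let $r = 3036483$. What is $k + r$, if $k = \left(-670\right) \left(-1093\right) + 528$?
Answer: $3769321$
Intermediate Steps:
$k = 732838$ ($k = 732310 + 528 = 732838$)
$k + r = 732838 + 3036483 = 3769321$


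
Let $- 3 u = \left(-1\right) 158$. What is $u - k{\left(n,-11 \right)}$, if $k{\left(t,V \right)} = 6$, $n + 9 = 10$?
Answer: $\frac{140}{3} \approx 46.667$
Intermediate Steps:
$n = 1$ ($n = -9 + 10 = 1$)
$u = \frac{158}{3}$ ($u = - \frac{\left(-1\right) 158}{3} = \left(- \frac{1}{3}\right) \left(-158\right) = \frac{158}{3} \approx 52.667$)
$u - k{\left(n,-11 \right)} = \frac{158}{3} - 6 = \frac{140}{3}$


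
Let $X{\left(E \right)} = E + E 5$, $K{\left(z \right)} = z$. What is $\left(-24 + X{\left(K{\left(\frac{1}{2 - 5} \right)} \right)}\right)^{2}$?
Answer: $676$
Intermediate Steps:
$X{\left(E \right)} = 6 E$ ($X{\left(E \right)} = E + 5 E = 6 E$)
$\left(-24 + X{\left(K{\left(\frac{1}{2 - 5} \right)} \right)}\right)^{2} = \left(-24 + \frac{6}{2 - 5}\right)^{2} = \left(-24 + \frac{6}{-3}\right)^{2} = \left(-24 + 6 \left(- \frac{1}{3}\right)\right)^{2} = \left(-24 - 2\right)^{2} = \left(-26\right)^{2} = 676$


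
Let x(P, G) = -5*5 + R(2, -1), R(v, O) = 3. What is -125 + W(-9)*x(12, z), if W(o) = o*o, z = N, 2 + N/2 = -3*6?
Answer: -1907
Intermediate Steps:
N = -40 (N = -4 + 2*(-3*6) = -4 + 2*(-18) = -4 - 36 = -40)
z = -40
W(o) = o²
x(P, G) = -22 (x(P, G) = -5*5 + 3 = -25 + 3 = -22)
-125 + W(-9)*x(12, z) = -125 + (-9)²*(-22) = -125 + 81*(-22) = -125 - 1782 = -1907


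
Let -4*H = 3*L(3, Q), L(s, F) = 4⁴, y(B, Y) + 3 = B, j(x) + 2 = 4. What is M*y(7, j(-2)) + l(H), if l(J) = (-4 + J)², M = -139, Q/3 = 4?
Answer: 37860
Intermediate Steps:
Q = 12 (Q = 3*4 = 12)
j(x) = 2 (j(x) = -2 + 4 = 2)
y(B, Y) = -3 + B
L(s, F) = 256
H = -192 (H = -3*256/4 = -¼*768 = -192)
M*y(7, j(-2)) + l(H) = -139*(-3 + 7) + (-4 - 192)² = -139*4 + (-196)² = -556 + 38416 = 37860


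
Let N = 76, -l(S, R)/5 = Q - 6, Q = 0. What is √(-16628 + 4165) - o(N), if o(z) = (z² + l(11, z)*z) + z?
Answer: -8132 + 11*I*√103 ≈ -8132.0 + 111.64*I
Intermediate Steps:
l(S, R) = 30 (l(S, R) = -5*(0 - 6) = -5*(-6) = 30)
o(z) = z² + 31*z (o(z) = (z² + 30*z) + z = z² + 31*z)
√(-16628 + 4165) - o(N) = √(-16628 + 4165) - 76*(31 + 76) = √(-12463) - 76*107 = 11*I*√103 - 1*8132 = 11*I*√103 - 8132 = -8132 + 11*I*√103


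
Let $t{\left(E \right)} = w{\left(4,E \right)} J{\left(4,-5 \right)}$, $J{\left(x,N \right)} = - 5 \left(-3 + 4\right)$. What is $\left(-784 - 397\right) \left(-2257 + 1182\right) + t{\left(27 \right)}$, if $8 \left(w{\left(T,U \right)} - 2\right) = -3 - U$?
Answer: $\frac{5078335}{4} \approx 1.2696 \cdot 10^{6}$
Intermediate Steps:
$w{\left(T,U \right)} = \frac{13}{8} - \frac{U}{8}$ ($w{\left(T,U \right)} = 2 + \frac{-3 - U}{8} = 2 - \left(\frac{3}{8} + \frac{U}{8}\right) = \frac{13}{8} - \frac{U}{8}$)
$J{\left(x,N \right)} = -5$ ($J{\left(x,N \right)} = \left(-5\right) 1 = -5$)
$t{\left(E \right)} = - \frac{65}{8} + \frac{5 E}{8}$ ($t{\left(E \right)} = \left(\frac{13}{8} - \frac{E}{8}\right) \left(-5\right) = - \frac{65}{8} + \frac{5 E}{8}$)
$\left(-784 - 397\right) \left(-2257 + 1182\right) + t{\left(27 \right)} = \left(-784 - 397\right) \left(-2257 + 1182\right) + \left(- \frac{65}{8} + \frac{5}{8} \cdot 27\right) = \left(-1181\right) \left(-1075\right) + \left(- \frac{65}{8} + \frac{135}{8}\right) = 1269575 + \frac{35}{4} = \frac{5078335}{4}$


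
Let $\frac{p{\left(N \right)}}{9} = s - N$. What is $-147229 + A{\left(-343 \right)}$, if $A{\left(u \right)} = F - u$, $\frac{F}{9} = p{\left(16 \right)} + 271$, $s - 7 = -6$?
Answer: $-145662$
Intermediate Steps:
$s = 1$ ($s = 7 - 6 = 1$)
$p{\left(N \right)} = 9 - 9 N$ ($p{\left(N \right)} = 9 \left(1 - N\right) = 9 - 9 N$)
$F = 1224$ ($F = 9 \left(\left(9 - 144\right) + 271\right) = 9 \left(-135 + 271\right) = 9 \cdot 136 = 1224$)
$A{\left(u \right)} = 1224 - u$
$-147229 + A{\left(-343 \right)} = -147229 + \left(1224 - -343\right) = -147229 + \left(1224 + 343\right) = -147229 + 1567 = -145662$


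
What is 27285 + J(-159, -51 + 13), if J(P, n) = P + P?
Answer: 26967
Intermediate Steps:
J(P, n) = 2*P
27285 + J(-159, -51 + 13) = 27285 + 2*(-159) = 27285 - 318 = 26967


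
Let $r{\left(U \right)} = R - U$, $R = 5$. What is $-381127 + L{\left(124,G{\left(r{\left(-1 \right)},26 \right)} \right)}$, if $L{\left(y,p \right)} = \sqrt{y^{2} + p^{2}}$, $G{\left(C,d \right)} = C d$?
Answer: $-381127 + 4 \sqrt{2482} \approx -3.8093 \cdot 10^{5}$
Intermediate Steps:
$r{\left(U \right)} = 5 - U$
$L{\left(y,p \right)} = \sqrt{p^{2} + y^{2}}$
$-381127 + L{\left(124,G{\left(r{\left(-1 \right)},26 \right)} \right)} = -381127 + \sqrt{\left(\left(5 - -1\right) 26\right)^{2} + 124^{2}} = -381127 + \sqrt{\left(\left(5 + 1\right) 26\right)^{2} + 15376} = -381127 + \sqrt{\left(6 \cdot 26\right)^{2} + 15376} = -381127 + \sqrt{156^{2} + 15376} = -381127 + \sqrt{24336 + 15376} = -381127 + \sqrt{39712} = -381127 + 4 \sqrt{2482}$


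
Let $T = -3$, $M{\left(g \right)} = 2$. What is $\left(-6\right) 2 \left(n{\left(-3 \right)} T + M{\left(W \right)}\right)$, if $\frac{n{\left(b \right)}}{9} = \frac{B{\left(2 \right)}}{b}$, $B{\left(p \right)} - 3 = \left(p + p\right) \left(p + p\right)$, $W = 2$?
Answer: $-2076$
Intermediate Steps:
$B{\left(p \right)} = 3 + 4 p^{2}$ ($B{\left(p \right)} = 3 + \left(p + p\right) \left(p + p\right) = 3 + 2 p 2 p = 3 + 4 p^{2}$)
$n{\left(b \right)} = \frac{171}{b}$ ($n{\left(b \right)} = 9 \frac{3 + 4 \cdot 2^{2}}{b} = 9 \frac{3 + 4 \cdot 4}{b} = 9 \frac{3 + 16}{b} = 9 \frac{19}{b} = \frac{171}{b}$)
$\left(-6\right) 2 \left(n{\left(-3 \right)} T + M{\left(W \right)}\right) = \left(-6\right) 2 \left(\frac{171}{-3} \left(-3\right) + 2\right) = - 12 \left(171 \left(- \frac{1}{3}\right) \left(-3\right) + 2\right) = - 12 \left(\left(-57\right) \left(-3\right) + 2\right) = - 12 \left(171 + 2\right) = \left(-12\right) 173 = -2076$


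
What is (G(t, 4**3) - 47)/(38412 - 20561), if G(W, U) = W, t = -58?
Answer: -105/17851 ≈ -0.0058820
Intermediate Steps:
(G(t, 4**3) - 47)/(38412 - 20561) = (-58 - 47)/(38412 - 20561) = -105/17851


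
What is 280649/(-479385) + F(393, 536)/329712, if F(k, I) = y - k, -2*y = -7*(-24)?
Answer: -30920669911/52686329040 ≈ -0.58688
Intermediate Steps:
y = -84 (y = -(-7)*(-24)/2 = -½*168 = -84)
F(k, I) = -84 - k
280649/(-479385) + F(393, 536)/329712 = 280649/(-479385) + (-84 - 1*393)/329712 = 280649*(-1/479385) + (-84 - 393)*(1/329712) = -280649/479385 - 477*1/329712 = -280649/479385 - 159/109904 = -30920669911/52686329040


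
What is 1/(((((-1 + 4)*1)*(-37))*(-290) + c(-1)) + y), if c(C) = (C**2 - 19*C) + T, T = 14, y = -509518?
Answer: -1/477294 ≈ -2.0951e-6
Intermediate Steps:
c(C) = 14 + C**2 - 19*C (c(C) = (C**2 - 19*C) + 14 = 14 + C**2 - 19*C)
1/(((((-1 + 4)*1)*(-37))*(-290) + c(-1)) + y) = 1/(((((-1 + 4)*1)*(-37))*(-290) + (14 + (-1)**2 - 19*(-1))) - 509518) = 1/((((3*1)*(-37))*(-290) + (14 + 1 + 19)) - 509518) = 1/(((3*(-37))*(-290) + 34) - 509518) = 1/((-111*(-290) + 34) - 509518) = 1/((32190 + 34) - 509518) = 1/(32224 - 509518) = 1/(-477294) = -1/477294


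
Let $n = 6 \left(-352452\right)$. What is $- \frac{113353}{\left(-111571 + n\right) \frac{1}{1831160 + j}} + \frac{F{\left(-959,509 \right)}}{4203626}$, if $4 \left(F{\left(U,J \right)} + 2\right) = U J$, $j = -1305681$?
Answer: $\frac{1001548472790288511}{37433844408632} \approx 26755.0$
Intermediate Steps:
$n = -2114712$
$F{\left(U,J \right)} = -2 + \frac{J U}{4}$ ($F{\left(U,J \right)} = -2 + \frac{U J}{4} = -2 + \frac{J U}{4}$)
$- \frac{113353}{\left(-111571 + n\right) \frac{1}{1831160 + j}} + \frac{F{\left(-959,509 \right)}}{4203626} = - \frac{113353}{\left(-111571 - 2114712\right) \frac{1}{1831160 - 1305681}} + \frac{-2 + \frac{1}{4} \cdot 509 \left(-959\right)}{4203626} = - \frac{113353}{\left(-2226283\right) \frac{1}{525479}} + \left(-2 - \frac{488131}{4}\right) \frac{1}{4203626} = - \frac{113353}{\left(-2226283\right) \frac{1}{525479}} - \frac{488139}{16814504} = - \frac{113353}{- \frac{2226283}{525479}} - \frac{488139}{16814504} = \left(-113353\right) \left(- \frac{525479}{2226283}\right) - \frac{488139}{16814504} = \frac{59564621087}{2226283} - \frac{488139}{16814504} = \frac{1001548472790288511}{37433844408632}$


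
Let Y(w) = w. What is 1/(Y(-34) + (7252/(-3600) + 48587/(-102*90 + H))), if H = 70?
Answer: -819900/33901073 ≈ -0.024185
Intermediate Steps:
1/(Y(-34) + (7252/(-3600) + 48587/(-102*90 + H))) = 1/(-34 + (7252/(-3600) + 48587/(-102*90 + 70))) = 1/(-34 + (7252*(-1/3600) + 48587/(-9180 + 70))) = 1/(-34 + (-1813/900 + 48587/(-9110))) = 1/(-34 + (-1813/900 + 48587*(-1/9110))) = 1/(-34 + (-1813/900 - 48587/9110)) = 1/(-34 - 6024473/819900) = 1/(-33901073/819900) = -819900/33901073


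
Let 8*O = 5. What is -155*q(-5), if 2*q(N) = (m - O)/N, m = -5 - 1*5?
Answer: -2635/16 ≈ -164.69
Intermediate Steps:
O = 5/8 (O = (1/8)*5 = 5/8 ≈ 0.62500)
m = -10 (m = -5 - 5 = -10)
q(N) = -85/(16*N) (q(N) = ((-10 - 1*5/8)/N)/2 = ((-10 - 5/8)/N)/2 = (-85/(8*N))/2 = -85/(16*N))
-155*q(-5) = -(-13175)/(16*(-5)) = -(-13175)*(-1)/(16*5) = -155*17/16 = -2635/16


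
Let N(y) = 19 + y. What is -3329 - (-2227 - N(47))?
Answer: -1036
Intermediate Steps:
-3329 - (-2227 - N(47)) = -3329 - (-2227 - (19 + 47)) = -3329 - (-2227 - 1*66) = -3329 - (-2227 - 66) = -3329 - 1*(-2293) = -3329 + 2293 = -1036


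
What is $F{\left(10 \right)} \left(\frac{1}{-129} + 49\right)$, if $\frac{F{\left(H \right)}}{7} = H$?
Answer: $\frac{442400}{129} \approx 3429.5$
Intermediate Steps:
$F{\left(H \right)} = 7 H$
$F{\left(10 \right)} \left(\frac{1}{-129} + 49\right) = 7 \cdot 10 \left(\frac{1}{-129} + 49\right) = 70 \left(- \frac{1}{129} + 49\right) = 70 \cdot \frac{6320}{129} = \frac{442400}{129}$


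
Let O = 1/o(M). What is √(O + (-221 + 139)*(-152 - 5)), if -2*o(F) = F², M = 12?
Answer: √1853854/12 ≈ 113.46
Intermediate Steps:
o(F) = -F²/2
O = -1/72 (O = 1/(-½*12²) = 1/(-½*144) = 1/(-72) = -1/72 ≈ -0.013889)
√(O + (-221 + 139)*(-152 - 5)) = √(-1/72 + (-221 + 139)*(-152 - 5)) = √(-1/72 - 82*(-157)) = √(-1/72 + 12874) = √(926927/72) = √1853854/12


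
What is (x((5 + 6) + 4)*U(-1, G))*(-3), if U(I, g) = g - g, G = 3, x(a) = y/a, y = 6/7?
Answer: 0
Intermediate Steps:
y = 6/7 (y = 6*(1/7) = 6/7 ≈ 0.85714)
x(a) = 6/(7*a)
U(I, g) = 0
(x((5 + 6) + 4)*U(-1, G))*(-3) = ((6/(7*((5 + 6) + 4)))*0)*(-3) = ((6/(7*(11 + 4)))*0)*(-3) = (((6/7)/15)*0)*(-3) = (((6/7)*(1/15))*0)*(-3) = ((2/35)*0)*(-3) = 0*(-3) = 0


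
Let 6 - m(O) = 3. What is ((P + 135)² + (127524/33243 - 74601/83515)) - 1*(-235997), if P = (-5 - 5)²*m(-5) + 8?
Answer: 400016015991829/925429715 ≈ 4.3225e+5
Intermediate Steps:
m(O) = 3 (m(O) = 6 - 1*3 = 6 - 3 = 3)
P = 308 (P = (-5 - 5)²*3 + 8 = (-10)²*3 + 8 = 100*3 + 8 = 300 + 8 = 308)
((P + 135)² + (127524/33243 - 74601/83515)) - 1*(-235997) = ((308 + 135)² + (127524/33243 - 74601/83515)) - 1*(-235997) = (443² + (127524*(1/33243) - 74601*1/83515)) + 235997 = (196249 + (42508/11081 - 74601/83515)) + 235997 = (196249 + 2723401939/925429715) + 235997 = 181617379540974/925429715 + 235997 = 400016015991829/925429715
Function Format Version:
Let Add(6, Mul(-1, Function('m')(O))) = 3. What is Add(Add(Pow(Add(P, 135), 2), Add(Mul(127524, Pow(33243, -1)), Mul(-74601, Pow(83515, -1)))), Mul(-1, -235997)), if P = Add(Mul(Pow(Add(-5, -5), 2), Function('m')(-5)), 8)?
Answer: Rational(400016015991829, 925429715) ≈ 4.3225e+5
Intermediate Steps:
Function('m')(O) = 3 (Function('m')(O) = Add(6, Mul(-1, 3)) = Add(6, -3) = 3)
P = 308 (P = Add(Mul(Pow(Add(-5, -5), 2), 3), 8) = Add(Mul(Pow(-10, 2), 3), 8) = Add(Mul(100, 3), 8) = Add(300, 8) = 308)
Add(Add(Pow(Add(P, 135), 2), Add(Mul(127524, Pow(33243, -1)), Mul(-74601, Pow(83515, -1)))), Mul(-1, -235997)) = Add(Add(Pow(Add(308, 135), 2), Add(Mul(127524, Pow(33243, -1)), Mul(-74601, Pow(83515, -1)))), Mul(-1, -235997)) = Add(Add(Pow(443, 2), Add(Mul(127524, Rational(1, 33243)), Mul(-74601, Rational(1, 83515)))), 235997) = Add(Add(196249, Add(Rational(42508, 11081), Rational(-74601, 83515))), 235997) = Add(Add(196249, Rational(2723401939, 925429715)), 235997) = Add(Rational(181617379540974, 925429715), 235997) = Rational(400016015991829, 925429715)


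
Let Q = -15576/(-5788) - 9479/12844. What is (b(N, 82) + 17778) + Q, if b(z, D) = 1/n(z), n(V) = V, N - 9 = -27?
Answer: 2973997443709/167267412 ≈ 17780.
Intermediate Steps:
N = -18 (N = 9 - 27 = -18)
Q = 36298423/18585268 (Q = -15576*(-1/5788) - 9479*1/12844 = 3894/1447 - 9479/12844 = 36298423/18585268 ≈ 1.9531)
b(z, D) = 1/z
(b(N, 82) + 17778) + Q = (1/(-18) + 17778) + 36298423/18585268 = (-1/18 + 17778) + 36298423/18585268 = 320003/18 + 36298423/18585268 = 2973997443709/167267412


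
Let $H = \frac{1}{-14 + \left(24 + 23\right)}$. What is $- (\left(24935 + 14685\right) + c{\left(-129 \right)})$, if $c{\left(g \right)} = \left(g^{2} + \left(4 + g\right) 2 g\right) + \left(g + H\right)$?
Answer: $- \frac{2916607}{33} \approx -88382.0$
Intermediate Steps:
$H = \frac{1}{33}$ ($H = \frac{1}{-14 + 47} = \frac{1}{33} \approx 0.030303$)
$c{\left(g \right)} = \frac{1}{33} + g + g^{2} + g \left(8 + 2 g\right)$ ($c{\left(g \right)} = \left(g^{2} + \left(4 + g\right) 2 g\right) + \left(g + \frac{1}{33}\right) = \left(g^{2} + \left(8 + 2 g\right) g\right) + \left(\frac{1}{33} + g\right) = \left(g^{2} + g \left(8 + 2 g\right)\right) + \left(\frac{1}{33} + g\right) = \frac{1}{33} + g + g^{2} + g \left(8 + 2 g\right)$)
$- (\left(24935 + 14685\right) + c{\left(-129 \right)}) = - (\left(24935 + 14685\right) + \left(\frac{1}{33} + 3 \left(-129\right)^{2} + 9 \left(-129\right)\right)) = - (39620 + \left(\frac{1}{33} + 3 \cdot 16641 - 1161\right)) = - (39620 + \left(\frac{1}{33} + 49923 - 1161\right)) = - (39620 + \frac{1609147}{33}) = \left(-1\right) \frac{2916607}{33} = - \frac{2916607}{33}$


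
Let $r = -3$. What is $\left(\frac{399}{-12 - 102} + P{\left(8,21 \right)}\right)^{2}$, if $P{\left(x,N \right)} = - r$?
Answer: $\frac{1}{4} \approx 0.25$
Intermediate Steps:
$P{\left(x,N \right)} = 3$ ($P{\left(x,N \right)} = \left(-1\right) \left(-3\right) = 3$)
$\left(\frac{399}{-12 - 102} + P{\left(8,21 \right)}\right)^{2} = \left(\frac{399}{-12 - 102} + 3\right)^{2} = \left(\frac{399}{-114} + 3\right)^{2} = \left(399 \left(- \frac{1}{114}\right) + 3\right)^{2} = \left(- \frac{7}{2} + 3\right)^{2} = \left(- \frac{1}{2}\right)^{2} = \frac{1}{4}$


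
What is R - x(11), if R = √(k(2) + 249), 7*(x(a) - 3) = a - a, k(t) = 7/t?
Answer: -3 + √1010/2 ≈ 12.890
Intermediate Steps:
x(a) = 3 (x(a) = 3 + (a - a)/7 = 3 + (⅐)*0 = 3 + 0 = 3)
R = √1010/2 (R = √(7/2 + 249) = √(505/2) = √1010/2 ≈ 15.890)
R - x(11) = √1010/2 - 1*3 = √1010/2 - 3 = -3 + √1010/2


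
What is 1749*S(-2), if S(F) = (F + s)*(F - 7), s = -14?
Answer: 251856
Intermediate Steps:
S(F) = (-14 + F)*(-7 + F) (S(F) = (F - 14)*(F - 7) = (-14 + F)*(-7 + F))
1749*S(-2) = 1749*(98 + (-2)² - 21*(-2)) = 1749*(98 + 4 + 42) = 1749*144 = 251856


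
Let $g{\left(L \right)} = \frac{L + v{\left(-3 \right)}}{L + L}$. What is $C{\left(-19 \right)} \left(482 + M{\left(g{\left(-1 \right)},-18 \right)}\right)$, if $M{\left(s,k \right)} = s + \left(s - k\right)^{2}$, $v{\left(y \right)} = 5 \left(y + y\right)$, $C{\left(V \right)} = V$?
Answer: $- \frac{123101}{4} \approx -30775.0$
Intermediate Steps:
$v{\left(y \right)} = 10 y$ ($v{\left(y \right)} = 5 \cdot 2 y = 10 y$)
$g{\left(L \right)} = \frac{-30 + L}{2 L}$ ($g{\left(L \right)} = \frac{L + 10 \left(-3\right)}{L + L} = \frac{L - 30}{2 L} = \left(-30 + L\right) \frac{1}{2 L} = \frac{-30 + L}{2 L}$)
$C{\left(-19 \right)} \left(482 + M{\left(g{\left(-1 \right)},-18 \right)}\right) = - 19 \left(482 + \left(\frac{-30 - 1}{2 \left(-1\right)} + \left(-18 - \frac{-30 - 1}{2 \left(-1\right)}\right)^{2}\right)\right) = - 19 \left(482 + \left(\frac{1}{2} \left(-1\right) \left(-31\right) + \left(-18 - \frac{1}{2} \left(-1\right) \left(-31\right)\right)^{2}\right)\right) = - 19 \left(482 + \left(\frac{31}{2} + \left(-18 - \frac{31}{2}\right)^{2}\right)\right) = - 19 \left(482 + \left(\frac{31}{2} + \left(- \frac{67}{2}\right)^{2}\right)\right) = - 19 \left(482 + \left(\frac{31}{2} + \frac{4489}{4}\right)\right) = - 19 \left(482 + \frac{4551}{4}\right) = \left(-19\right) \frac{6479}{4} = - \frac{123101}{4}$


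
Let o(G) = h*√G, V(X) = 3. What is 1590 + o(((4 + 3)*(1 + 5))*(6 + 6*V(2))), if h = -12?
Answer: 1590 - 144*√7 ≈ 1209.0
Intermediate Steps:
o(G) = -12*√G
1590 + o(((4 + 3)*(1 + 5))*(6 + 6*V(2))) = 1590 - 12*√(6 + 6*3)*(√(1 + 5)*√(4 + 3)) = 1590 - 12*√42*√(6 + 18) = 1590 - 12*12*√7 = 1590 - 144*√7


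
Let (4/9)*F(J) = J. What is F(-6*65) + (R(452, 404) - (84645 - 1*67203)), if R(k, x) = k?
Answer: -35735/2 ≈ -17868.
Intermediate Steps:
F(J) = 9*J/4
F(-6*65) + (R(452, 404) - (84645 - 1*67203)) = 9*(-6*65)/4 + (452 - (84645 - 1*67203)) = (9/4)*(-390) + (452 - (84645 - 67203)) = -1755/2 + (452 - 1*17442) = -1755/2 + (452 - 17442) = -1755/2 - 16990 = -35735/2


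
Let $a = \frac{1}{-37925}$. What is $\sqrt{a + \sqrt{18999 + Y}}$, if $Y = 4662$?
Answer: $\frac{\sqrt{-1517 + 172596675 \sqrt{2629}}}{7585} \approx 12.402$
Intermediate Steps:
$a = - \frac{1}{37925} \approx -2.6368 \cdot 10^{-5}$
$\sqrt{a + \sqrt{18999 + Y}} = \sqrt{- \frac{1}{37925} + \sqrt{18999 + 4662}} = \sqrt{- \frac{1}{37925} + \sqrt{23661}} = \sqrt{- \frac{1}{37925} + 3 \sqrt{2629}}$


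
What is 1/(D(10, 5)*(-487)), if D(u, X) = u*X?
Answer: -1/24350 ≈ -4.1068e-5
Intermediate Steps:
D(u, X) = X*u
1/(D(10, 5)*(-487)) = 1/((5*10)*(-487)) = 1/(50*(-487)) = 1/(-24350) = -1/24350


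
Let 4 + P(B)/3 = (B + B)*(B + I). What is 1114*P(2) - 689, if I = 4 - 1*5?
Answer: -689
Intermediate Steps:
I = -1 (I = 4 - 5 = -1)
P(B) = -12 + 6*B*(-1 + B) (P(B) = -12 + 3*((B + B)*(B - 1)) = -12 + 3*((2*B)*(-1 + B)) = -12 + 3*(2*B*(-1 + B)) = -12 + 6*B*(-1 + B))
1114*P(2) - 689 = 1114*(-12 - 6*2 + 6*2**2) - 689 = 1114*(-12 - 12 + 6*4) - 689 = 1114*(-12 - 12 + 24) - 689 = 1114*0 - 689 = 0 - 689 = -689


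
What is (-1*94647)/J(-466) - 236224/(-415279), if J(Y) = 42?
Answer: -1871190005/830558 ≈ -2252.9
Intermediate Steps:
(-1*94647)/J(-466) - 236224/(-415279) = -1*94647/42 - 236224/(-415279) = -94647*1/42 - 236224*(-1/415279) = -4507/2 + 236224/415279 = -1871190005/830558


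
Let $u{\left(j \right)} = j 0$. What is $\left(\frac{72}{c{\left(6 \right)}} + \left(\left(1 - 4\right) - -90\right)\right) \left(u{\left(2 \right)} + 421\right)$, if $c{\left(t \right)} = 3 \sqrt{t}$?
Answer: $36627 + 1684 \sqrt{6} \approx 40752.0$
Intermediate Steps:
$u{\left(j \right)} = 0$
$\left(\frac{72}{c{\left(6 \right)}} + \left(\left(1 - 4\right) - -90\right)\right) \left(u{\left(2 \right)} + 421\right) = \left(\frac{72}{3 \sqrt{6}} + \left(\left(1 - 4\right) - -90\right)\right) \left(0 + 421\right) = \left(72 \frac{\sqrt{6}}{18} + \left(-3 + 90\right)\right) 421 = \left(4 \sqrt{6} + 87\right) 421 = \left(87 + 4 \sqrt{6}\right) 421 = 36627 + 1684 \sqrt{6}$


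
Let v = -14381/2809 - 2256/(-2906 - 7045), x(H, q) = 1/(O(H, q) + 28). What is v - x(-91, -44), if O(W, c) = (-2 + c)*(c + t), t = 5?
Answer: -83073220651/16976399366 ≈ -4.8935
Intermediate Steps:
O(W, c) = (-2 + c)*(5 + c) (O(W, c) = (-2 + c)*(c + 5) = (-2 + c)*(5 + c))
x(H, q) = 1/(18 + q² + 3*q) (x(H, q) = 1/((-10 + q² + 3*q) + 28) = 1/(18 + q² + 3*q))
v = -45589409/9317453 (v = -14381*1/2809 - 2256/(-9951) = -14381/2809 - 2256*(-1/9951) = -14381/2809 + 752/3317 = -45589409/9317453 ≈ -4.8929)
v - x(-91, -44) = -45589409/9317453 - 1/(18 + (-44)² + 3*(-44)) = -45589409/9317453 - 1/(18 + 1936 - 132) = -45589409/9317453 - 1/1822 = -83073220651/16976399366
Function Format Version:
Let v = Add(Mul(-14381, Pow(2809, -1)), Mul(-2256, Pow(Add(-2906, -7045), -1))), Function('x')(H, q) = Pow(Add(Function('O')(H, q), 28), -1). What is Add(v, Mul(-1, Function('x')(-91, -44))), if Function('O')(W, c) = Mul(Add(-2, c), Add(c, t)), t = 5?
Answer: Rational(-83073220651, 16976399366) ≈ -4.8935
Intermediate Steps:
Function('O')(W, c) = Mul(Add(-2, c), Add(5, c)) (Function('O')(W, c) = Mul(Add(-2, c), Add(c, 5)) = Mul(Add(-2, c), Add(5, c)))
Function('x')(H, q) = Pow(Add(18, Pow(q, 2), Mul(3, q)), -1) (Function('x')(H, q) = Pow(Add(Add(-10, Pow(q, 2), Mul(3, q)), 28), -1) = Pow(Add(18, Pow(q, 2), Mul(3, q)), -1))
v = Rational(-45589409, 9317453) (v = Add(Mul(-14381, Rational(1, 2809)), Mul(-2256, Pow(-9951, -1))) = Add(Rational(-14381, 2809), Mul(-2256, Rational(-1, 9951))) = Add(Rational(-14381, 2809), Rational(752, 3317)) = Rational(-45589409, 9317453) ≈ -4.8929)
Add(v, Mul(-1, Function('x')(-91, -44))) = Add(Rational(-45589409, 9317453), Mul(-1, Pow(Add(18, Pow(-44, 2), Mul(3, -44)), -1))) = Add(Rational(-45589409, 9317453), Mul(-1, Pow(Add(18, 1936, -132), -1))) = Add(Rational(-45589409, 9317453), Mul(-1, Pow(1822, -1))) = Add(Rational(-45589409, 9317453), Mul(-1, Rational(1, 1822))) = Add(Rational(-45589409, 9317453), Rational(-1, 1822)) = Rational(-83073220651, 16976399366)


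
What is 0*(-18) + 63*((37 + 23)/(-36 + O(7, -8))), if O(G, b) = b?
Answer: -945/11 ≈ -85.909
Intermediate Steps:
0*(-18) + 63*((37 + 23)/(-36 + O(7, -8))) = 0*(-18) + 63*((37 + 23)/(-36 - 8)) = 0 + 63*(60/(-44)) = 0 + 63*(60*(-1/44)) = 0 + 63*(-15/11) = 0 - 945/11 = -945/11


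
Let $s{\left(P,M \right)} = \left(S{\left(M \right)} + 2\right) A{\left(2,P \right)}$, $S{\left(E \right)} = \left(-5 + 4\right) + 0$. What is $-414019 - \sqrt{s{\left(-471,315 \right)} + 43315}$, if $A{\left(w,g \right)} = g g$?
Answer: $-414019 - 2 \sqrt{66289} \approx -4.1453 \cdot 10^{5}$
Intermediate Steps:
$A{\left(w,g \right)} = g^{2}$
$S{\left(E \right)} = -1$ ($S{\left(E \right)} = -1 + 0 = -1$)
$s{\left(P,M \right)} = P^{2}$ ($s{\left(P,M \right)} = \left(-1 + 2\right) P^{2} = 1 P^{2} = P^{2}$)
$-414019 - \sqrt{s{\left(-471,315 \right)} + 43315} = -414019 - \sqrt{\left(-471\right)^{2} + 43315} = -414019 - \sqrt{221841 + 43315} = -414019 - \sqrt{265156} = -414019 - 2 \sqrt{66289}$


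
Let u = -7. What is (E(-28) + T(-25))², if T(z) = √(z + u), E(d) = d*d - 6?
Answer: 605252 + 6224*I*√2 ≈ 6.0525e+5 + 8802.1*I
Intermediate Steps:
E(d) = -6 + d² (E(d) = d² - 6 = -6 + d²)
T(z) = √(-7 + z) (T(z) = √(z - 7) = √(-7 + z))
(E(-28) + T(-25))² = ((-6 + (-28)²) + √(-7 - 25))² = ((-6 + 784) + √(-32))² = (778 + 4*I*√2)²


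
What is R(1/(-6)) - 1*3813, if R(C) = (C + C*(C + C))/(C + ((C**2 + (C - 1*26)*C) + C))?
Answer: -278351/73 ≈ -3813.0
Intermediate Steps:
R(C) = (C + 2*C**2)/(C**2 + 2*C + C*(-26 + C)) (R(C) = (C + C*(2*C))/(C + ((C**2 + (C - 26)*C) + C)) = (C + 2*C**2)/(C + ((C**2 + (-26 + C)*C) + C)) = (C + 2*C**2)/(C + ((C**2 + C*(-26 + C)) + C)) = (C + 2*C**2)/(C + (C + C**2 + C*(-26 + C))) = (C + 2*C**2)/(C**2 + 2*C + C*(-26 + C)))
R(1/(-6)) - 1*3813 = (1/2 + 1/(-6))/(-12 + 1/(-6)) - 1*3813 = (1/2 - 1/6)/(-12 - 1/6) - 3813 = (1/3)/(-73/6) - 3813 = -6/73*1/3 - 3813 = -2/73 - 3813 = -278351/73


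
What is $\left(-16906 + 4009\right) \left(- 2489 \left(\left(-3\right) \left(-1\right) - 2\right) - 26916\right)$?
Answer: $379236285$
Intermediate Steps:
$\left(-16906 + 4009\right) \left(- 2489 \left(\left(-3\right) \left(-1\right) - 2\right) - 26916\right) = - 12897 \left(- 2489 \left(3 - 2\right) - 26916\right) = - 12897 \left(\left(-2489\right) 1 - 26916\right) = - 12897 \left(-2489 - 26916\right) = \left(-12897\right) \left(-29405\right) = 379236285$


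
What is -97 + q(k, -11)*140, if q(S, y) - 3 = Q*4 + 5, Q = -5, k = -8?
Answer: -1777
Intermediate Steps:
q(S, y) = -12 (q(S, y) = 3 + (-5*4 + 5) = 3 + (-20 + 5) = 3 - 15 = -12)
-97 + q(k, -11)*140 = -97 - 12*140 = -97 - 1680 = -1777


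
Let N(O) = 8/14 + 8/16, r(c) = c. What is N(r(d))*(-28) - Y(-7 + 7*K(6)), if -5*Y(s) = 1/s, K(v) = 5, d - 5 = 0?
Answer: -4199/140 ≈ -29.993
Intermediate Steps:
d = 5 (d = 5 + 0 = 5)
N(O) = 15/14 (N(O) = 8*(1/14) + 8*(1/16) = 4/7 + 1/2 = 15/14)
Y(s) = -1/(5*s)
N(r(d))*(-28) - Y(-7 + 7*K(6)) = (15/14)*(-28) - (-1)/(5*(-7 + 7*5)) = -30 - (-1)/(5*(-7 + 35)) = -30 - (-1)/(5*28) = -30 - 1*(-1/140) = -30 + 1/140 = -4199/140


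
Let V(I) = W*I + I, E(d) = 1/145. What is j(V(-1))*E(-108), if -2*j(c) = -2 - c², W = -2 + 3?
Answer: 3/145 ≈ 0.020690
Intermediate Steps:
E(d) = 1/145
W = 1
V(I) = 2*I (V(I) = 1*I + I = I + I = 2*I)
j(c) = 1 + c²/2 (j(c) = -(-2 - c²)/2 = 1 + c²/2)
j(V(-1))*E(-108) = (1 + (2*(-1))²/2)*(1/145) = (1 + (½)*(-2)²)*(1/145) = (1 + (½)*4)*(1/145) = (1 + 2)*(1/145) = 3*(1/145) = 3/145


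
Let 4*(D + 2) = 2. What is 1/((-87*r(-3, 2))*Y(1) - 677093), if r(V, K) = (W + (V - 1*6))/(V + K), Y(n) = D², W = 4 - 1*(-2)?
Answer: -4/2710721 ≈ -1.4756e-6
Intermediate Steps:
D = -3/2 (D = -2 + (¼)*2 = -2 + ½ = -3/2 ≈ -1.5000)
W = 6 (W = 4 + 2 = 6)
Y(n) = 9/4 (Y(n) = (-3/2)² = 9/4)
r(V, K) = V/(K + V) (r(V, K) = (6 + (V - 1*6))/(V + K) = (6 + (V - 6))/(K + V) = (6 + (-6 + V))/(K + V) = V/(K + V))
1/((-87*r(-3, 2))*Y(1) - 677093) = 1/(-(-261)/(2 - 3)*(9/4) - 677093) = 1/(-(-261)/(-1)*(9/4) - 677093) = 1/(-(-261)*(-1)*(9/4) - 677093) = 1/(-87*3*(9/4) - 677093) = 1/(-261*9/4 - 677093) = 1/(-2349/4 - 677093) = 1/(-2710721/4) = -4/2710721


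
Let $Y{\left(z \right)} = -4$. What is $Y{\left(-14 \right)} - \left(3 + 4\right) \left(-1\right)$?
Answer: $3$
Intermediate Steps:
$Y{\left(-14 \right)} - \left(3 + 4\right) \left(-1\right) = -4 - \left(3 + 4\right) \left(-1\right) = -4 - 7 \left(-1\right) = -4 - -7 = -4 + 7 = 3$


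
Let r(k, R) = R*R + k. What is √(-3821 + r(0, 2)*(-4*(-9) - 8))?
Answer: I*√3709 ≈ 60.902*I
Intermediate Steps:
r(k, R) = k + R² (r(k, R) = R² + k = k + R²)
√(-3821 + r(0, 2)*(-4*(-9) - 8)) = √(-3821 + (0 + 2²)*(-4*(-9) - 8)) = √(-3821 + (0 + 4)*(36 - 8)) = √(-3821 + 4*28) = √(-3821 + 112) = √(-3709) = I*√3709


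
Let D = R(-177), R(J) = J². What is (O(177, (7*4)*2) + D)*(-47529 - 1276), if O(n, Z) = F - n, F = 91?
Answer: -1524814615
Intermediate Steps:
O(n, Z) = 91 - n
D = 31329 (D = (-177)² = 31329)
(O(177, (7*4)*2) + D)*(-47529 - 1276) = ((91 - 1*177) + 31329)*(-47529 - 1276) = ((91 - 177) + 31329)*(-48805) = (-86 + 31329)*(-48805) = 31243*(-48805) = -1524814615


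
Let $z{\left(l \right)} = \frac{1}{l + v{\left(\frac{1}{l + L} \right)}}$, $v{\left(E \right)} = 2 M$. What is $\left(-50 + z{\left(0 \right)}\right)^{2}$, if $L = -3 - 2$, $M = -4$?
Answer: $\frac{160801}{64} \approx 2512.5$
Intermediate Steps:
$L = -5$
$v{\left(E \right)} = -8$ ($v{\left(E \right)} = 2 \left(-4\right) = -8$)
$z{\left(l \right)} = \frac{1}{-8 + l}$ ($z{\left(l \right)} = \frac{1}{l - 8} = \frac{1}{-8 + l}$)
$\left(-50 + z{\left(0 \right)}\right)^{2} = \left(-50 + \frac{1}{-8 + 0}\right)^{2} = \left(-50 + \frac{1}{-8}\right)^{2} = \left(-50 - \frac{1}{8}\right)^{2} = \left(- \frac{401}{8}\right)^{2} = \frac{160801}{64}$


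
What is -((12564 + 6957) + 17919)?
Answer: -37440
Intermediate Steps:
-((12564 + 6957) + 17919) = -(19521 + 17919) = -1*37440 = -37440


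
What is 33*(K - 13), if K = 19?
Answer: 198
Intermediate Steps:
33*(K - 13) = 33*(19 - 13) = 33*6 = 198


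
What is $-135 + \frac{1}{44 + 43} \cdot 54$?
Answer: $- \frac{3897}{29} \approx -134.38$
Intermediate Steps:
$-135 + \frac{1}{44 + 43} \cdot 54 = -135 + \frac{1}{87} \cdot 54 = -135 + \frac{18}{29} = - \frac{3897}{29}$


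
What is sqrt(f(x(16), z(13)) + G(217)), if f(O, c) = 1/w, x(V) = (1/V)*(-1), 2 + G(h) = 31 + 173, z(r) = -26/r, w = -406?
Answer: sqrt(33296466)/406 ≈ 14.213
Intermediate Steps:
G(h) = 202 (G(h) = -2 + (31 + 173) = -2 + 204 = 202)
x(V) = -1/V
f(O, c) = -1/406 (f(O, c) = 1/(-406) = -1/406)
sqrt(f(x(16), z(13)) + G(217)) = sqrt(-1/406 + 202) = sqrt(82011/406) = sqrt(33296466)/406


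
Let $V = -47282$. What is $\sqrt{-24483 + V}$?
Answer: $i \sqrt{71765} \approx 267.89 i$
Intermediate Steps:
$\sqrt{-24483 + V} = \sqrt{-24483 - 47282} = \sqrt{-71765} = i \sqrt{71765}$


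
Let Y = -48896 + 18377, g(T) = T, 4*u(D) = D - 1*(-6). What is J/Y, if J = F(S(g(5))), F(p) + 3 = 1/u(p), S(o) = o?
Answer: 29/335709 ≈ 8.6384e-5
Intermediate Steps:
u(D) = 3/2 + D/4 (u(D) = (D - 1*(-6))/4 = (D + 6)/4 = (6 + D)/4 = 3/2 + D/4)
F(p) = -3 + 1/(3/2 + p/4)
J = -29/11 (J = (-14 - 3*5)/(6 + 5) = (-14 - 15)/11 = (1/11)*(-29) = -29/11 ≈ -2.6364)
Y = -30519
J/Y = -29/11/(-30519) = -29/11*(-1/30519) = 29/335709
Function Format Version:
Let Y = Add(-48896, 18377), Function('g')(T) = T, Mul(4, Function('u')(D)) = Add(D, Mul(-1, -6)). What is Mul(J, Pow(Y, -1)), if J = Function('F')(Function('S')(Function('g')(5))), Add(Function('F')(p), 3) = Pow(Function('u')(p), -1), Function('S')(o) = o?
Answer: Rational(29, 335709) ≈ 8.6384e-5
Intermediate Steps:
Function('u')(D) = Add(Rational(3, 2), Mul(Rational(1, 4), D)) (Function('u')(D) = Mul(Rational(1, 4), Add(D, Mul(-1, -6))) = Mul(Rational(1, 4), Add(D, 6)) = Mul(Rational(1, 4), Add(6, D)) = Add(Rational(3, 2), Mul(Rational(1, 4), D)))
Function('F')(p) = Add(-3, Pow(Add(Rational(3, 2), Mul(Rational(1, 4), p)), -1))
J = Rational(-29, 11) (J = Mul(Pow(Add(6, 5), -1), Add(-14, Mul(-3, 5))) = Mul(Pow(11, -1), Add(-14, -15)) = Mul(Rational(1, 11), -29) = Rational(-29, 11) ≈ -2.6364)
Y = -30519
Mul(J, Pow(Y, -1)) = Mul(Rational(-29, 11), Pow(-30519, -1)) = Mul(Rational(-29, 11), Rational(-1, 30519)) = Rational(29, 335709)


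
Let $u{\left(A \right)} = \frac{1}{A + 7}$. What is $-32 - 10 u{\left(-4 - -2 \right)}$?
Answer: $-34$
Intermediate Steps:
$u{\left(A \right)} = \frac{1}{7 + A}$
$-32 - 10 u{\left(-4 - -2 \right)} = -32 - \frac{10}{7 - 2} = -32 - \frac{10}{5} = -32 - 2 = -34$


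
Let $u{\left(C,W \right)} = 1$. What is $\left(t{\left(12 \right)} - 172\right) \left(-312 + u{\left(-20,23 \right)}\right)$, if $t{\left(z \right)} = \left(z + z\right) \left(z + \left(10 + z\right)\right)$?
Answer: $-200284$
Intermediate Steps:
$t{\left(z \right)} = 2 z \left(10 + 2 z\right)$
$\left(t{\left(12 \right)} - 172\right) \left(-312 + u{\left(-20,23 \right)}\right) = \left(4 \cdot 12 \left(5 + 12\right) - 172\right) \left(-312 + 1\right) = \left(4 \cdot 12 \cdot 17 - 172\right) \left(-311\right) = \left(816 - 172\right) \left(-311\right) = 644 \left(-311\right) = -200284$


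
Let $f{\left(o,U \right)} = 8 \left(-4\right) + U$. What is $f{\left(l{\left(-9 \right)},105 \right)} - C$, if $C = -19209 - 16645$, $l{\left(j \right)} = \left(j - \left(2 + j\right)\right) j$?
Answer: $35927$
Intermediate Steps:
$l{\left(j \right)} = - 2 j$
$C = -35854$
$f{\left(o,U \right)} = -32 + U$
$f{\left(l{\left(-9 \right)},105 \right)} - C = \left(-32 + 105\right) - -35854 = 73 + 35854 = 35927$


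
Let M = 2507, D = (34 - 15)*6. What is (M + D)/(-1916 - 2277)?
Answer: -2621/4193 ≈ -0.62509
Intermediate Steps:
D = 114 (D = 19*6 = 114)
(M + D)/(-1916 - 2277) = (2507 + 114)/(-1916 - 2277) = 2621/(-4193) = 2621*(-1/4193) = -2621/4193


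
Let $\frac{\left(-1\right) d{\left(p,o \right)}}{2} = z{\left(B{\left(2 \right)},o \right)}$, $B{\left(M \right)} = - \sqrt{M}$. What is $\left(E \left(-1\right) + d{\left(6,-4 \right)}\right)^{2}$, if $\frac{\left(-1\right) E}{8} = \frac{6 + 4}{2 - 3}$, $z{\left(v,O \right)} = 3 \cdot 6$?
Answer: $13456$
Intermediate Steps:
$z{\left(v,O \right)} = 18$
$d{\left(p,o \right)} = -36$ ($d{\left(p,o \right)} = \left(-2\right) 18 = -36$)
$E = 80$ ($E = - 8 \frac{6 + 4}{2 - 3} = - 8 \frac{10}{-1} = - 8 \cdot 10 \left(-1\right) = \left(-8\right) \left(-10\right) = 80$)
$\left(E \left(-1\right) + d{\left(6,-4 \right)}\right)^{2} = \left(80 \left(-1\right) - 36\right)^{2} = \left(-80 - 36\right)^{2} = \left(-116\right)^{2} = 13456$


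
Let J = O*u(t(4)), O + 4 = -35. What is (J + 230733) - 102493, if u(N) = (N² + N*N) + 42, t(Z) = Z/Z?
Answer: 126524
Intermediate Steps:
O = -39 (O = -4 - 35 = -39)
t(Z) = 1
u(N) = 42 + 2*N² (u(N) = (N² + N²) + 42 = 2*N² + 42 = 42 + 2*N²)
J = -1716 (J = -39*(42 + 2*1²) = -39*(42 + 2*1) = -39*(42 + 2) = -39*44 = -1716)
(J + 230733) - 102493 = (-1716 + 230733) - 102493 = 229017 - 102493 = 126524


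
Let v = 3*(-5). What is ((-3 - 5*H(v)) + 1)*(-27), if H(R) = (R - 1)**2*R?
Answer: -518346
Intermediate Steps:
v = -15
H(R) = R*(-1 + R)**2 (H(R) = (-1 + R)**2*R = R*(-1 + R)**2)
((-3 - 5*H(v)) + 1)*(-27) = ((-3 - (-75)*(-1 - 15)**2) + 1)*(-27) = ((-3 - (-75)*(-16)**2) + 1)*(-27) = ((-3 - (-75)*256) + 1)*(-27) = ((-3 - 5*(-3840)) + 1)*(-27) = ((-3 + 19200) + 1)*(-27) = (19197 + 1)*(-27) = 19198*(-27) = -518346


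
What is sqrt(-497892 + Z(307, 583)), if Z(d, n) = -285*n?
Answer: 3*I*sqrt(73783) ≈ 814.89*I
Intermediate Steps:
sqrt(-497892 + Z(307, 583)) = sqrt(-497892 - 285*583) = sqrt(-497892 - 166155) = sqrt(-664047) = 3*I*sqrt(73783)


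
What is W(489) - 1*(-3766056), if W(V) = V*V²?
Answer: 120696225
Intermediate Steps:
W(V) = V³
W(489) - 1*(-3766056) = 489³ - 1*(-3766056) = 116930169 + 3766056 = 120696225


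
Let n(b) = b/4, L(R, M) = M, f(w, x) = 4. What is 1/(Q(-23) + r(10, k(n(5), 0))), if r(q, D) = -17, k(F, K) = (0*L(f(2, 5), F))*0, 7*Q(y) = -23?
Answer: -7/142 ≈ -0.049296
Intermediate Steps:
Q(y) = -23/7 (Q(y) = (⅐)*(-23) = -23/7)
n(b) = b/4 (n(b) = b*(¼) = b/4)
k(F, K) = 0 (k(F, K) = (0*F)*0 = 0*0 = 0)
1/(Q(-23) + r(10, k(n(5), 0))) = 1/(-23/7 - 17) = 1/(-142/7) = -7/142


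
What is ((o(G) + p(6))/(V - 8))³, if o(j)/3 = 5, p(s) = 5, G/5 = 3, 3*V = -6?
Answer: -8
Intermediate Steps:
V = -2 (V = (⅓)*(-6) = -2)
G = 15 (G = 5*3 = 15)
o(j) = 15 (o(j) = 3*5 = 15)
((o(G) + p(6))/(V - 8))³ = ((15 + 5)/(-2 - 8))³ = (20/(-10))³ = (20*(-⅒))³ = (-2)³ = -8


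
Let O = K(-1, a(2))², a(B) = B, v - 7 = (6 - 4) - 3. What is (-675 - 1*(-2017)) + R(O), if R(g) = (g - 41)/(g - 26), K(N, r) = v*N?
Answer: 2683/2 ≈ 1341.5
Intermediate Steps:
v = 6 (v = 7 + ((6 - 4) - 3) = 7 + (2 - 3) = 7 - 1 = 6)
K(N, r) = 6*N
O = 36 (O = (6*(-1))² = (-6)² = 36)
R(g) = (-41 + g)/(-26 + g)
(-675 - 1*(-2017)) + R(O) = (-675 - 1*(-2017)) + (-41 + 36)/(-26 + 36) = (-675 + 2017) - 5/10 = 1342 + (⅒)*(-5) = 1342 - ½ = 2683/2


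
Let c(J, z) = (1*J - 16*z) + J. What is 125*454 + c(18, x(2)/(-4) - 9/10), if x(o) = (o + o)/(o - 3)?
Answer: 283922/5 ≈ 56784.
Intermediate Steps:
x(o) = 2*o/(-3 + o) (x(o) = (2*o)/(-3 + o) = 2*o/(-3 + o))
c(J, z) = -16*z + 2*J (c(J, z) = (J - 16*z) + J = -16*z + 2*J)
125*454 + c(18, x(2)/(-4) - 9/10) = 125*454 + (-16*((2*2/(-3 + 2))/(-4) - 9/10) + 2*18) = 56750 + (-16*((2*2/(-1))*(-¼) - 9*⅒) + 36) = 56750 + (-16*((2*2*(-1))*(-¼) - 9/10) + 36) = 56750 + (-16*(-4*(-¼) - 9/10) + 36) = 56750 + (-16*(1 - 9/10) + 36) = 56750 + (-16*⅒ + 36) = 56750 + (-8/5 + 36) = 56750 + 172/5 = 283922/5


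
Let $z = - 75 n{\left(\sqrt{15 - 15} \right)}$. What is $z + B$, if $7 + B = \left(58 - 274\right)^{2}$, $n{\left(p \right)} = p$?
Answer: $46649$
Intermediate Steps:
$B = 46649$ ($B = -7 + \left(58 - 274\right)^{2} = -7 + \left(-216\right)^{2} = -7 + 46656 = 46649$)
$z = 0$ ($z = - 75 \sqrt{15 - 15} = - 75 \sqrt{0} = \left(-75\right) 0 = 0$)
$z + B = 0 + 46649 = 46649$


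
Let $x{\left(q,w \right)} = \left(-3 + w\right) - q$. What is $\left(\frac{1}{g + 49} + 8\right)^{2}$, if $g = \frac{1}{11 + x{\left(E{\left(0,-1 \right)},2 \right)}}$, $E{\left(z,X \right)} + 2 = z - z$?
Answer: $\frac{22316176}{346921} \approx 64.326$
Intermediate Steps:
$E{\left(z,X \right)} = -2$ ($E{\left(z,X \right)} = -2 + \left(z - z\right) = -2 + 0 = -2$)
$x{\left(q,w \right)} = -3 + w - q$
$g = \frac{1}{12}$ ($g = \frac{1}{11 - -1} = \frac{1}{11 + \left(-3 + 2 + 2\right)} = \frac{1}{11 + 1} = \frac{1}{12} \approx 0.083333$)
$\left(\frac{1}{g + 49} + 8\right)^{2} = \left(\frac{1}{\frac{1}{12} + 49} + 8\right)^{2} = \left(\frac{1}{\frac{589}{12}} + 8\right)^{2} = \left(\frac{12}{589} + 8\right)^{2} = \left(\frac{4724}{589}\right)^{2} = \frac{22316176}{346921}$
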